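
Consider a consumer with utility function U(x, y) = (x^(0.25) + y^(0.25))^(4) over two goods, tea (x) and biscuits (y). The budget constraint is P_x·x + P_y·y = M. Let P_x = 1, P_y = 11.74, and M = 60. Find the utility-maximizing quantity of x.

x* = 41.6669

From the CES first-order condition, (y/x)^(0.75) = P_x/P_y.
Hence y/x = (P_x/P_y)^(1/(0.75)), i.e. raised to the 4/3 power.
With the ratio pinned down, the budget gives x* = M/(P_x + P_y·(y/x)) and y* = (y/x)·x*.
Numerically y/x = 0.037478, so x* = 60/(1 + 11.74·0.037478) = 41.6669.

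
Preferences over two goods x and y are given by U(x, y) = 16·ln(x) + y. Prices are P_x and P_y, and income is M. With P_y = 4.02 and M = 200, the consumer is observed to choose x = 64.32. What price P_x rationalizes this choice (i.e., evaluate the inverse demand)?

P_x = 1

MU_x = 16/x, MU_y = 1. Tangency: 16/x = P_x/P_y.
So x*(P_x,P_y) = 16·P_y/P_x, independent of income; and y* = (M − 16·P_y)/P_y.
Set x* = 64.32 in the demand function and solve for P_x: P_x = 1.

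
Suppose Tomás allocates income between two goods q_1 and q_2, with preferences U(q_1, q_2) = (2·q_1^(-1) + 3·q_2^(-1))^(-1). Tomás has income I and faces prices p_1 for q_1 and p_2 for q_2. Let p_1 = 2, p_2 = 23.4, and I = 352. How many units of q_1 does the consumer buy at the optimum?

q_1* = 33.9161

From the CES first-order condition, (2/3)·(q_2/q_1)^(2) = p_1/p_2.
Solve for the ratio: q_2/q_1 = [(3/2)·p_1/p_2]^(0.5).
Substitute q_2 = (q_2/q_1)·q_1 into the budget: q_1* = I/(p_1 + p_2·(q_2/q_1)).
Numerically q_2/q_1 = 0.358057, so q_1* = 352/(2 + 23.4·0.358057) = 33.9161.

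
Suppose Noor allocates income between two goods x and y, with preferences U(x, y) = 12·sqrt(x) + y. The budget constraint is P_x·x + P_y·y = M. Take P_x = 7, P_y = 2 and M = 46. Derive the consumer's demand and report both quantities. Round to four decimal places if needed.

Set MRS = P_x/P_y: 6·x^(−1/2) = P_x/P_y.
Solve: √x = 6·P_y/P_x, so x*(P_x,P_y) = (6·P_y/P_x)², and y* = (M − P_x·x*)/P_y.
Plugging in: x* = (6·2/7)² = 2.9388, y* = 12.7143.

x* = 2.9388, y* = 12.7143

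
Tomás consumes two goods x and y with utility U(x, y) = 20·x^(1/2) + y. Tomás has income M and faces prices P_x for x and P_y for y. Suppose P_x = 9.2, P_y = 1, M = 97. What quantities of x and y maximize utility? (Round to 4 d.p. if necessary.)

Utility is quasi-linear in y; the FOC for x is 10/√x = P_x/P_y.
Solve: √x = 10·P_y/P_x, so x*(P_x,P_y) = (10·P_y/P_x)², and y* = (M − P_x·x*)/P_y.
Plugging in: x* = (10·1/9.2)² = 1.1815, y* = 86.1304.

x* = 1.1815, y* = 86.1304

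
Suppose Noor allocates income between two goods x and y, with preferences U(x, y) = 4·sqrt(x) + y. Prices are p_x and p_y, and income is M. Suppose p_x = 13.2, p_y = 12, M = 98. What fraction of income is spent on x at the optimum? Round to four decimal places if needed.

Utility is quasi-linear in y; the FOC for x is 2/√x = p_x/p_y.
Solve: √x = 2·p_y/p_x, so x*(p_x,p_y) = (2·p_y/p_x)², and y* = (M − p_x·x*)/p_y.
Plugging in: x* = (2·12/13.2)² = 3.3058, y* = 4.5303.
Expenditure on x: 13.2·3.3058 = 43.6364; share = 0.4453.

share on x = 0.4453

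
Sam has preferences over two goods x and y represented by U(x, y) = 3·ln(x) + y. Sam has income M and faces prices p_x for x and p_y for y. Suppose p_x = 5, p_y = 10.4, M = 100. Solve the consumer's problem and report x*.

x* = 6.24

MU_x = 3/x, MU_y = 1. Tangency: 3/x = p_x/p_y.
So x*(p_x,p_y) = 3·p_y/p_x, independent of income; and y* = (M − 3·p_y)/p_y.
At the given prices: x* = 3·10.4/5 = 6.24.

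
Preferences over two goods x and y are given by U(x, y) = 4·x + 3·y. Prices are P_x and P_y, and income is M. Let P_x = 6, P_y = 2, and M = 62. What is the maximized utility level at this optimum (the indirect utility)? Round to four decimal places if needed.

V = 93

Perfect substitutes: compare marginal utility per dollar. 4/P_x vs 3/P_y → 0.6667 vs 1.5.
y gives more utility per dollar, so spend all income on y: y* = M/P_y, x* = 0.
Numerically: x* = 0, y* = 31.
Utility at the optimum: U(0, 31) = 93.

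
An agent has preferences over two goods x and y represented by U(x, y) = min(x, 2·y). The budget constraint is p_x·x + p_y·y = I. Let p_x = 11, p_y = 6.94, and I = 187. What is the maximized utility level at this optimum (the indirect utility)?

V = 12.9233

Leontief preferences: the optimum is at the kink where x/2 = y/1, i.e. y = (1/2)·x.
Budget: p_x·x + p_y·(1/2)·x = I, so (2·p_x + p_y)·x = 2·I.
Demand: x*(p_x,p_y,I) = 2·I/(2·p_x + p_y), y* = I/(2·p_x + p_y).
Here 2·11 + 6.94 = 28.94, giving x* = 12.9233 and y* = 6.4616.
Utility at the optimum: U(12.9233, 6.4616) = 12.9233.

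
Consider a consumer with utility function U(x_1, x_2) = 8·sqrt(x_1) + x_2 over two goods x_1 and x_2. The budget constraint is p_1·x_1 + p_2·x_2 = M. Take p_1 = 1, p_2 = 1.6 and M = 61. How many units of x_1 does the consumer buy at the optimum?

MU_x_1 = 4/√x_1, MU_x_2 = 1. Tangency: 4/√x_1 = p_1/p_2.
Solve: √x_1 = 4·p_2/p_1, so x_1*(p_1,p_2) = (4·p_2/p_1)², and x_2* = (M − p_1·x_1*)/p_2.
Plugging in: x_1* = (4·1.6/1)² = 40.96.

x_1* = 40.96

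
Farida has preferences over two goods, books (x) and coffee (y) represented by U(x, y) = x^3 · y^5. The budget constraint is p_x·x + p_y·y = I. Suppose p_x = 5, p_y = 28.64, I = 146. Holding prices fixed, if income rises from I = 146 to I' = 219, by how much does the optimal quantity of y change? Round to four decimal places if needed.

The MRS is (3/5)·y/x. Set MRS = p_x/p_y.
So 3·p_y·y = 5·p_x·x; combined with the budget, a share 0.375 of income goes to x.
Demand: x*(p_x,p_y,I) = 0.375·I/p_x and y* = 0.625·I/p_y.
At p_x=5, p_y=28.64, I=146: y* = 0.625·146/28.64 = 3.1861.
At I' = 219: y* = 4.7792. Change: 4.7792 − 3.1861 = 1.5931.

Δy* = 1.5931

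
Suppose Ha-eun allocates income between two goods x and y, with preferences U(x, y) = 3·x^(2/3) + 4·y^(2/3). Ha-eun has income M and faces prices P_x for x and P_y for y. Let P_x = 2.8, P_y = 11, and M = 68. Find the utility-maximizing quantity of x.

MU_x ∝ 3·x^(-1/3), MU_y ∝ 4·y^(-1/3), so MRS = (3/4)·(y/x)^(1/3) = P_x/P_y.
Hence y/x = ((4/3)·P_x/P_y)^(1/(1/3)), i.e. raised to the 3 power.
Substitute y = (y/x)·x into the budget: x* = M/(P_x + P_y·(y/x)).
Numerically y/x = 0.039094, so x* = 68/(2.8 + 11·0.039094) = 21.0524.

x* = 21.0524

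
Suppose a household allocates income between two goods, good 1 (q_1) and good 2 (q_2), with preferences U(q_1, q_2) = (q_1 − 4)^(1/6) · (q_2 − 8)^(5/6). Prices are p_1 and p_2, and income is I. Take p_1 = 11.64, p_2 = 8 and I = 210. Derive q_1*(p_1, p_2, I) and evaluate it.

MRS = (1/5)·(q_2−8)/(q_1−4). Tangency with p_1/p_2 gives q_2−8 = 5·(p_1/p_2)·(q_1−4).
Substituting into the budget: q_1* = 4 + 1/6·(I − 4·p_1 − 8·p_2)/p_1, and q_2* = 8 + 5/6·(…)/p_2.
Discretionary income = 210 − 4·11.64 − 8·8 = 99.44; q_1* = 4 + 1/6·99.44/11.64 = 5.4238.

q_1* = 5.4238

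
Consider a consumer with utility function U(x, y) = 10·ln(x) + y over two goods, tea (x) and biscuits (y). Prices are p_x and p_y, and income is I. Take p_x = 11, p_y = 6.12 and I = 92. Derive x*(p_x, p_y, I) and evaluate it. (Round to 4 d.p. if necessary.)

MU_x = 10/x, MU_y = 1. Tangency: 10/x = p_x/p_y.
So x*(p_x,p_y) = 10·p_y/p_x, independent of income; and y* = (I − 10·p_y)/p_y.
At the given prices: x* = 10·6.12/11 = 5.5636.

x* = 5.5636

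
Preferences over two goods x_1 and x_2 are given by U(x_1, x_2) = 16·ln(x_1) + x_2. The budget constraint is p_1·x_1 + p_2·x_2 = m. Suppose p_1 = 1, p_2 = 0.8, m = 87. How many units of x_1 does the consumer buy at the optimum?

x_1* = 12.8

MU_x_1 = 16/x_1, MU_x_2 = 1. Tangency: 16/x_1 = p_1/p_2.
So x_1*(p_1,p_2) = 16·p_2/p_1, independent of income; and x_2* = (m − 16·p_2)/p_2.
At the given prices: x_1* = 16·0.8/1 = 12.8.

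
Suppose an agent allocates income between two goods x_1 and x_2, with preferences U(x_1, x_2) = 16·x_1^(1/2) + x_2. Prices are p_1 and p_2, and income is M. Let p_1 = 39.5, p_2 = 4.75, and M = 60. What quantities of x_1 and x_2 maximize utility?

MU_x_1 = 8/√x_1, MU_x_2 = 1. Tangency: 8/√x_1 = p_1/p_2.
Thus x_1* = (8·p_2/p_1)² — independent of M — with the rest of income spent on x_2.
Plugging in: x_1* = (8·4.75/39.5)² = 0.9255, x_2* = 4.9354.

x_1* = 0.9255, x_2* = 4.9354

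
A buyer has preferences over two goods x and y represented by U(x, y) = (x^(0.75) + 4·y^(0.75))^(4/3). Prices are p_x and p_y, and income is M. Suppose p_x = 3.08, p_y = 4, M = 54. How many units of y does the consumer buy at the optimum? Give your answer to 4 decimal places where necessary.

y* = 13.3855

MU_x ∝ x^(-0.25), MU_y ∝ 4·y^(-0.25), so MRS = (1/4)·(y/x)^(0.25) = p_x/p_y.
Hence y/x = (4·p_x/p_y)^(1/(0.25)), i.e. raised to the 4 power.
With the ratio pinned down, the budget gives x* = M/(p_x + p_y·(y/x)) and y* = (y/x)·x*.
Numerically y/x = 89.991785, so x* = 54/(3.08 + 4·89.991785) = 0.1487 and y* = 89.991785·0.1487 = 13.3855.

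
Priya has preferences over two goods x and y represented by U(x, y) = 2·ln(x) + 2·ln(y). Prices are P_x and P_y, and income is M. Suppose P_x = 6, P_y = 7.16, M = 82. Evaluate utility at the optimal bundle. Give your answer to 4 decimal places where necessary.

Tangency: MRS = y/x = P_x/P_y.
So 2·P_y·y = 2·P_x·x; combined with the budget, a share 0.5 of income goes to x.
Demand: x*(P_x,P_y,M) = 0.5·M/P_x and y* = 0.5·M/P_y.
At P_x=6, P_y=7.16, M=82: x* = 0.5·82/6 = 6.8333, y* = 5.7263.
Utility at the optimum: U(6.8333, 5.7263) = 7.3337.

V = 7.3337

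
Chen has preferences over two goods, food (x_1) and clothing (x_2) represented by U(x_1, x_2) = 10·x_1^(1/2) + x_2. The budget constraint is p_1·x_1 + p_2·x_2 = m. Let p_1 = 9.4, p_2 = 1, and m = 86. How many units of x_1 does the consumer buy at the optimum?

Utility is quasi-linear in x_2; the FOC for x_1 is 5/√x_1 = p_1/p_2.
Thus x_1* = (5·p_2/p_1)² — independent of m — with the rest of income spent on x_2.
Plugging in: x_1* = (5·1/9.4)² = 0.2829.

x_1* = 0.2829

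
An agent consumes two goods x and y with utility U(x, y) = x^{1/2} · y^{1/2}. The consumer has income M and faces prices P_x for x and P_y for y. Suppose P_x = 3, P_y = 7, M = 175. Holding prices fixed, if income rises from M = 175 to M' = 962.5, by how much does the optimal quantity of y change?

At P_x=3, P_y=7, M=175: y* = 0.5·175/7 = 12.5.
At M' = 962.5: y* = 68.75. Change: 68.75 − 12.5 = 56.25.

Δy* = 56.25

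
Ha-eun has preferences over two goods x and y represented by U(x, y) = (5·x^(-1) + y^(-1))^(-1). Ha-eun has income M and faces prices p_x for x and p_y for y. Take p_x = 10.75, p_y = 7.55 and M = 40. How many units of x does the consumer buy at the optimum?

x* = 2.7066

MU_x ∝ 5·x^(-2), MU_y ∝ y^(-2), so MRS = 5·(y/x)^(2) = p_x/p_y.
Hence y/x = ((1/5)·p_x/p_y)^(1/(2)), i.e. raised to the 0.5 power.
With the ratio pinned down, the budget gives x* = M/(p_x + p_y·(y/x)) and y* = (y/x)·x*.
Numerically y/x = 0.533637, so x* = 40/(10.75 + 7.55·0.533637) = 2.7066.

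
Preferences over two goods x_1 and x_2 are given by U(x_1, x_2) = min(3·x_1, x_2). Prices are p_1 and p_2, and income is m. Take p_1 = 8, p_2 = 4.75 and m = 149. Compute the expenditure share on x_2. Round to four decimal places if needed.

Leontief preferences: the optimum is at the kink where x_1/1 = x_2/3, i.e. x_2 = 3·x_1.
Budget: p_1·x_1 + p_2·3·x_1 = m, so (p_1 + 3·p_2)·x_1 = m.
Demand: x_1*(p_1,p_2,m) = m/(p_1 + 3·p_2), x_2* = 3·m/(p_1 + 3·p_2).
Here 8 + 3·4.75 = 22.25, giving x_1* = 6.6966 and x_2* = 20.0899.
Expenditure on x_2: 4.75·20.0899 = 95.427; share = 0.6404.

share on x_2 = 0.6404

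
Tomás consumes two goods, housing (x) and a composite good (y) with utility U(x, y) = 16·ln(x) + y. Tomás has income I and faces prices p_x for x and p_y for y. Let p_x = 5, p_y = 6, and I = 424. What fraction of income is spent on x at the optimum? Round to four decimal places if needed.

Set MRS = p_x/p_y: (16/x)/1 = p_x/p_y.
So x*(p_x,p_y) = 16·p_y/p_x, independent of income; and y* = (I − 16·p_y)/p_y.
At the given prices: x* = 16·6/5 = 19.2, and y* = 54.6667.
Expenditure on x: 5·19.2 = 96; share = 0.2264.

share on x = 0.2264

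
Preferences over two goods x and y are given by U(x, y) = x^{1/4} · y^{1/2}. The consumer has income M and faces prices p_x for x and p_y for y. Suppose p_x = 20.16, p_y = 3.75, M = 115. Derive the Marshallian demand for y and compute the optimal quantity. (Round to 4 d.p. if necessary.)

MU_x/MU_y = (0.25·y)/(0.5·x); tangency sets this equal to p_x/p_y.
So 0.25·p_y·y = 0.5·p_x·x; combined with the budget, a share 1/3 of income goes to x.
Demand: x*(p_x,p_y,M) = 1/3·M/p_x and y* = 2/3·M/p_y.
At p_x=20.16, p_y=3.75, M=115: y* = 2/3·115/3.75 = 20.4444.

y* = 20.4444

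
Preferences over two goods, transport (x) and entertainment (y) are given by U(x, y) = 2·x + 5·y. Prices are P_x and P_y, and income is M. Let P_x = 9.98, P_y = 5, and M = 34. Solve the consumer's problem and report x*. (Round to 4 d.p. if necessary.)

x* = 0

y gives more utility per dollar, so spend all income on y: y* = M/P_y, x* = 0.
Numerically: x* = 0, y* = 6.8.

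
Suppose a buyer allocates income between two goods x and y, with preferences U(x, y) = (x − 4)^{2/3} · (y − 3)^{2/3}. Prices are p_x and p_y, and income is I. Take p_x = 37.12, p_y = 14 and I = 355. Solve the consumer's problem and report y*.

y* = 8.8757

MRS = (y−3)/(x−4). Tangency with p_x/p_y gives y−3 = (p_x/p_y)·(x−4).
After buying the subsistence bundle (4, 3), a share 0.5 of the remaining income goes to x: x* = 4 + 0.5·(I − 4p_x − 3p_y)/p_x.
Discretionary income = 355 − 4·37.12 − 3·14 = 164.52; y* = 3 + 0.5·164.52/14 = 8.8757.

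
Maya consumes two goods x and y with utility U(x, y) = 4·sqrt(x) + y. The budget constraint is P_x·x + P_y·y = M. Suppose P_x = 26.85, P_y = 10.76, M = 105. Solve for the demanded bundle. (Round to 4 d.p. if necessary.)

x* = 0.6424, y* = 8.1554

Set MRS = P_x/P_y: 2·x^(−1/2) = P_x/P_y.
Solve: √x = 2·P_y/P_x, so x*(P_x,P_y) = (2·P_y/P_x)², and y* = (M − P_x·x*)/P_y.
Plugging in: x* = (2·10.76/26.85)² = 0.6424, y* = 8.1554.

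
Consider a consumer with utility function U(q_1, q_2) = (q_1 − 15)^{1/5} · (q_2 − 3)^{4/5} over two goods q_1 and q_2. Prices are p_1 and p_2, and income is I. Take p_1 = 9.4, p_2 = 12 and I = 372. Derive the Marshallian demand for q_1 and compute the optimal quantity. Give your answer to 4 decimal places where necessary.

q_1* = 19.1489

This is Cobb-Douglas in (q_1−15, q_2−3): tangency gives 0.2·p_2·(q_2−3) = 0.8·p_1·(q_1−15).
Substituting into the budget: q_1* = 15 + 0.2·(I − 15·p_1 − 3·p_2)/p_1, and q_2* = 3 + 0.8·(…)/p_2.
Discretionary income = 372 − 15·9.4 − 3·12 = 195; q_1* = 15 + 0.2·195/9.4 = 19.1489.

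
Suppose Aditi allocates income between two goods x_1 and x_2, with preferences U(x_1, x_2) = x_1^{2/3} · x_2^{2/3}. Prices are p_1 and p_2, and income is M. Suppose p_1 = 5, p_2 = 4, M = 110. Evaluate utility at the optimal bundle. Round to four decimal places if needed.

MU_x_1/MU_x_2 = (2/3·x_2)/(2/3·x_1); tangency sets this equal to p_1/p_2.
Rearranging, p_2·x_2 = p_1·x_1. Substituting into the budget gives p_1·x_1·(1 + 1) = M.
Demand: x_1*(p_1,p_2,M) = 0.5·M/p_1 and x_2* = 0.5·M/p_2.
At p_1=5, p_2=4, M=110: x_1* = 0.5·110/5 = 11, x_2* = 13.75.
Utility at the optimum: U(11, 13.75) = 28.3877.

V = 28.3877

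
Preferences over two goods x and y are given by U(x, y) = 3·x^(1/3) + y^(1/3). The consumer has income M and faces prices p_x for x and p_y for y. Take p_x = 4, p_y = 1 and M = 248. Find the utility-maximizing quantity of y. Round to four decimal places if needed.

y* = 68.9257

Numerically y/x = 1.539601, so x* = 248/(4 + 1·1.539601) = 44.7686 and y* = 1.539601·44.7686 = 68.9257.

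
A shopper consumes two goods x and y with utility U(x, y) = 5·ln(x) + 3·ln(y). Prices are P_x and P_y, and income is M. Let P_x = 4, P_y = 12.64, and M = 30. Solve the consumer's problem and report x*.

Demand: x*(P_x,P_y,M) = 0.625·M/P_x and y* = 0.375·M/P_y.
At P_x=4, P_y=12.64, M=30: x* = 0.625·30/4 = 4.6875.

x* = 4.6875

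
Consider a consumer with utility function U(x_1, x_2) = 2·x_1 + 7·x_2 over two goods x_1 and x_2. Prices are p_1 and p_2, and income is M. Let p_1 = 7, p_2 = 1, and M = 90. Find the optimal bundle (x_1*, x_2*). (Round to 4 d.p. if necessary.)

x_1* = 0, x_2* = 90

Linear utility — the consumer picks whichever good has higher MU/price: 2/7 = 0.2857 vs 7/1 = 7.
x_2 gives more utility per dollar, so spend all income on x_2: x_2* = M/p_2, x_1* = 0.
Numerically: x_1* = 0, x_2* = 90.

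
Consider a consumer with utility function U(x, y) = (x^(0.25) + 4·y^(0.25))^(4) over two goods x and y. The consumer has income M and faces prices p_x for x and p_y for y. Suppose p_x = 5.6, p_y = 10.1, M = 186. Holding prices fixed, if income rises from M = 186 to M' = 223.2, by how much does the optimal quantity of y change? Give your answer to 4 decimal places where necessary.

Δy* = 3.0907

MU_x ∝ x^(-0.75), MU_y ∝ 4·y^(-0.75), so MRS = (1/4)·(y/x)^(0.75) = p_x/p_y.
Solve for the ratio: y/x = [4·p_x/p_y]^(4/3).
Substitute y = (y/x)·x into the budget: x* = M/(p_x + p_y·(y/x)).
Numerically y/x = 2.892248, so x* = 186/(5.6 + 10.1·2.892248) = 5.343 and y* = 2.892248·5.343 = 15.4534.
At M' = 223.2: y* = 18.544. Change: 18.544 − 15.4534 = 3.0907.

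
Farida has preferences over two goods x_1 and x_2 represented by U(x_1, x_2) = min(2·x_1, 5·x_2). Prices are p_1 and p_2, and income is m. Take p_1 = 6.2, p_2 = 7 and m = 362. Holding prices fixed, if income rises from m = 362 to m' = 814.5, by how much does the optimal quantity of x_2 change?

Δx_2* = 20.1111

Leontief preferences: the optimum is at the kink where x_1/5 = x_2/2, i.e. x_2 = (2/5)·x_1.
Budget: p_1·x_1 + p_2·(2/5)·x_1 = m, so (5·p_1 + 2·p_2)·x_1 = 5·m.
Demand: x_1*(p_1,p_2,m) = 5·m/(5·p_1 + 2·p_2), x_2* = 2·m/(5·p_1 + 2·p_2).
Here 5·6.2 + 2·7 = 45, giving x_2* = 16.0889.
At m' = 814.5: x_2* = 36.2. Change: 36.2 − 16.0889 = 20.1111.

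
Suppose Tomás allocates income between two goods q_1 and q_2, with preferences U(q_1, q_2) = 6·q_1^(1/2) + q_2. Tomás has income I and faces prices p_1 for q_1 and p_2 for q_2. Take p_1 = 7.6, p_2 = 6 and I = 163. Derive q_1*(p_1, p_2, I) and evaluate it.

MU_q_1 = 3/√q_1, MU_q_2 = 1. Tangency: 3/√q_1 = p_1/p_2.
Thus q_1* = (3·p_2/p_1)² — independent of I — with the rest of income spent on q_2.
Plugging in: q_1* = (3·6/7.6)² = 5.6094.

q_1* = 5.6094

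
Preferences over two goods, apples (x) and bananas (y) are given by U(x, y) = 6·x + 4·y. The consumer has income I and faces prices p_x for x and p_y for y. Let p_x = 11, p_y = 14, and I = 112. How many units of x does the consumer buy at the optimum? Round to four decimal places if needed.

x gives more utility per dollar, so spend all income on x: x* = I/p_x, y* = 0.
Numerically: x* = 10.1818, y* = 0.

x* = 10.1818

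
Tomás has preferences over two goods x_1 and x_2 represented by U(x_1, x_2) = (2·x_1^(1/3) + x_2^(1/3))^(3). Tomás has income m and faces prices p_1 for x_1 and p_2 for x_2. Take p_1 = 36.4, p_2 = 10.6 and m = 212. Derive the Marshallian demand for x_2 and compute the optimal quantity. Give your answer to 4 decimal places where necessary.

x_2* = 7.9166

From the CES first-order condition, 2·(x_2/x_1)^(2/3) = p_1/p_2.
Solve for the ratio: x_2/x_1 = [(1/2)·p_1/p_2]^(1.5).
With the ratio pinned down, the budget gives x_1* = m/(p_1 + p_2·(x_2/x_1)) and x_2* = (x_2/x_1)·x_1*.
Numerically x_2/x_1 = 2.249823, so x_1* = 212/(36.4 + 10.6·2.249823) = 3.5188 and x_2* = 2.249823·3.5188 = 7.9166.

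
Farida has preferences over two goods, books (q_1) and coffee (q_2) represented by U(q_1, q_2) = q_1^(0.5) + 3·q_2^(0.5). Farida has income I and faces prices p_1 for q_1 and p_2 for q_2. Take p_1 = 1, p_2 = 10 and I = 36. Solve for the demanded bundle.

MU_q_1 ∝ q_1^(-0.5), MU_q_2 ∝ 3·q_2^(-0.5), so MRS = (1/3)·(q_2/q_1)^(0.5) = p_1/p_2.
Solve for the ratio: q_2/q_1 = [3·p_1/p_2]^(2).
With the ratio pinned down, the budget gives q_1* = I/(p_1 + p_2·(q_2/q_1)) and q_2* = (q_2/q_1)·q_1*.
Numerically q_2/q_1 = 0.09, so q_1* = 36/(1 + 10·0.09) = 18.9474 and q_2* = 0.09·18.9474 = 1.7053.

q_1* = 18.9474, q_2* = 1.7053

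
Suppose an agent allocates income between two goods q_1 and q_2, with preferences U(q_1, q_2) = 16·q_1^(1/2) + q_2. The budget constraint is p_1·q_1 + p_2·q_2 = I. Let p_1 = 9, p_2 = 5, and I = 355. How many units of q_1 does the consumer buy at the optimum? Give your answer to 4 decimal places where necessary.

Set MRS = p_1/p_2: 8·q_1^(−1/2) = p_1/p_2.
Solve: √q_1 = 8·p_2/p_1, so q_1*(p_1,p_2) = (8·p_2/p_1)², and q_2* = (I − p_1·q_1*)/p_2.
Plugging in: q_1* = (8·5/9)² = 19.7531.

q_1* = 19.7531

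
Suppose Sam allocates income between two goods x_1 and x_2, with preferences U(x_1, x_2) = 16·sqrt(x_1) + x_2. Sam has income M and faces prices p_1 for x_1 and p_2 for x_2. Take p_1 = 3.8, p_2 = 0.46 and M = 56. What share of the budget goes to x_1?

share on x_1 = 0.0636

Solve: √x_1 = 8·p_2/p_1, so x_1*(p_1,p_2) = (8·p_2/p_1)², and x_2* = (M − p_1·x_1*)/p_2.
Plugging in: x_1* = (8·0.46/3.8)² = 0.9378, x_2* = 113.9918.
Expenditure on x_1: 3.8·0.9378 = 3.5638; share = 0.0636.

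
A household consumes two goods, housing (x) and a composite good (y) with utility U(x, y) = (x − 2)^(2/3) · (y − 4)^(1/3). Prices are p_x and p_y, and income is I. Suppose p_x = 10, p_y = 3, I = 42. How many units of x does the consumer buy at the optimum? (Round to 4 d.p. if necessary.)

Let x' = x−2, y' = y−4. MRS = 2·y'/x' = p_x/p_y.
After buying the subsistence bundle (2, 4), a share 2/3 of the remaining income goes to x: x* = 2 + 2/3·(I − 2p_x − 4p_y)/p_x.
Discretionary income = 42 − 2·10 − 4·3 = 10; x* = 2 + 2/3·10/10 = 2.6667.

x* = 2.6667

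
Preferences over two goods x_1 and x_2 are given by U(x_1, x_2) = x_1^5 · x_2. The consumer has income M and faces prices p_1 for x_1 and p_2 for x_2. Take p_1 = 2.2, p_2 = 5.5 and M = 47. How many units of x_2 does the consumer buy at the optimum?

Demand: x_1*(p_1,p_2,M) = 5/6·M/p_1 and x_2* = 1/6·M/p_2.
At p_1=2.2, p_2=5.5, M=47: x_2* = 1/6·47/5.5 = 1.4242.

x_2* = 1.4242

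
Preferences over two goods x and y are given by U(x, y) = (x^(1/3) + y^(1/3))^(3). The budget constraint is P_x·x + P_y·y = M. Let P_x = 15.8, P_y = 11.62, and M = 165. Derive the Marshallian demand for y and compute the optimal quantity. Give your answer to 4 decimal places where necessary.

y* = 7.6442

From the CES first-order condition, (y/x)^(2/3) = P_x/P_y.
Solve for the ratio: y/x = [P_x/P_y]^(1.5).
With the ratio pinned down, the budget gives x* = M/(P_x + P_y·(y/x)) and y* = (y/x)·x*.
Numerically y/x = 1.585537, so x* = 165/(15.8 + 11.62·1.585537) = 4.8212 and y* = 1.585537·4.8212 = 7.6442.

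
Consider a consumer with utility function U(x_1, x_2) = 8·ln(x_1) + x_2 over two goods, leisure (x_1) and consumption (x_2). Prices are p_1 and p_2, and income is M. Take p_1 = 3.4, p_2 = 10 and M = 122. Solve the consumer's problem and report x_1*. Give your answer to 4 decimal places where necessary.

x_1* = 23.5294

So x_1*(p_1,p_2) = 8·p_2/p_1, independent of income; and x_2* = (M − 8·p_2)/p_2.
At the given prices: x_1* = 8·10/3.4 = 23.5294.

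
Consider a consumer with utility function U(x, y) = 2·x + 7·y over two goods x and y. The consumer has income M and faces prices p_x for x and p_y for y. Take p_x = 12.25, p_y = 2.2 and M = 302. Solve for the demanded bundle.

Linear utility — the consumer picks whichever good has higher MU/price: 2/12.25 = 0.1633 vs 7/2.2 = 3.1818.
y gives more utility per dollar, so spend all income on y: y* = M/p_y, x* = 0.
Numerically: x* = 0, y* = 137.2727.

x* = 0, y* = 137.2727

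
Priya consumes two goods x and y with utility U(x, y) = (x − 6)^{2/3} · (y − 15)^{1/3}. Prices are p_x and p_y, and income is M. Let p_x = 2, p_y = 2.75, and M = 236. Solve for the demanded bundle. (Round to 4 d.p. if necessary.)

x* = 66.9167, y* = 37.1515

MRS = 2·(y−15)/(x−6). Tangency with p_x/p_y gives y−15 = (1/2)·(p_x/p_y)·(x−6).
Substituting into the budget: x* = 6 + 2/3·(M − 6·p_x − 15·p_y)/p_x, and y* = 15 + 1/3·(…)/p_y.
Discretionary income = 236 − 6·2 − 15·2.75 = 182.75; x* = 6 + 2/3·182.75/2 = 66.9167; y* = 15 + 1/3·182.75/2.75 = 37.1515.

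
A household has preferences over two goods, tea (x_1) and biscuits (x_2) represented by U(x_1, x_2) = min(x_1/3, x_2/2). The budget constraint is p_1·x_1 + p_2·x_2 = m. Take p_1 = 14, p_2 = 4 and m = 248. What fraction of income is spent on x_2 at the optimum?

share on x_2 = 0.16

Here 3·14 + 2·4 = 50, giving x_1* = 14.88 and x_2* = 9.92.
Expenditure on x_2: 4·9.92 = 39.68; share = 0.16.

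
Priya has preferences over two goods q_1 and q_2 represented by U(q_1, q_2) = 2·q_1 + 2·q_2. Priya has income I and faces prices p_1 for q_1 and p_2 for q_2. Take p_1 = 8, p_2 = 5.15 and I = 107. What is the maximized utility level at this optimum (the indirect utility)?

V = 41.5534

Linear utility — the consumer picks whichever good has higher MU/price: 2/8 = 0.25 vs 2/5.15 = 0.3883.
q_2 gives more utility per dollar, so spend all income on q_2: q_2* = I/p_2, q_1* = 0.
Numerically: q_1* = 0, q_2* = 20.7767.
Utility at the optimum: U(0, 20.7767) = 41.5534.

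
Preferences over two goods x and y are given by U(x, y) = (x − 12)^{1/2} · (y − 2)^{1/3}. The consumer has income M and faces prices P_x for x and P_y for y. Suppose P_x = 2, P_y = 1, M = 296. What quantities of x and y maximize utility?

x* = 93, y* = 110

Let x' = x−12, y' = y−2. MRS = (3/2)·y'/x' = P_x/P_y.
After buying the subsistence bundle (12, 2), a share 0.6 of the remaining income goes to x: x* = 12 + 0.6·(M − 12P_x − 2P_y)/P_x.
Discretionary income = 296 − 12·2 − 2·1 = 270; x* = 12 + 0.6·270/2 = 93; y* = 2 + 0.4·270/1 = 110.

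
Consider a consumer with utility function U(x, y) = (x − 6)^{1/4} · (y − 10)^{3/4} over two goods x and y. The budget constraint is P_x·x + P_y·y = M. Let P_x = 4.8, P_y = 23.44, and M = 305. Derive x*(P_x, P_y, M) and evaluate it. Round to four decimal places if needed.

x* = 8.1771

This is Cobb-Douglas in (x−6, y−10): tangency gives 0.25·P_y·(y−10) = 0.75·P_x·(x−6).
After buying the subsistence bundle (6, 10), a share 0.25 of the remaining income goes to x: x* = 6 + 0.25·(M − 6P_x − 10P_y)/P_x.
Discretionary income = 305 − 6·4.8 − 10·23.44 = 41.8; x* = 6 + 0.25·41.8/4.8 = 8.1771.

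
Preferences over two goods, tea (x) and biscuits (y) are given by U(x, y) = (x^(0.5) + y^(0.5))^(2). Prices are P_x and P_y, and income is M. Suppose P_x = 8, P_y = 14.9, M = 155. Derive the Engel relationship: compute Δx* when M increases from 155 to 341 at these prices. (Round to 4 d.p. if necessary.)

MU_x ∝ x^(-0.5), MU_y ∝ y^(-0.5), so MRS = (y/x)^(0.5) = P_x/P_y.
Hence y/x = (P_x/P_y)^(1/(0.5)), i.e. raised to the 2 power.
With the ratio pinned down, the budget gives x* = M/(P_x + P_y·(y/x)) and y* = (y/x)·x*.
Numerically y/x = 0.288275, so x* = 155/(8 + 14.9·0.288275) = 12.6064.
At M' = 341: x* = 27.7342. Change: 27.7342 − 12.6064 = 15.1277.

Δx* = 15.1277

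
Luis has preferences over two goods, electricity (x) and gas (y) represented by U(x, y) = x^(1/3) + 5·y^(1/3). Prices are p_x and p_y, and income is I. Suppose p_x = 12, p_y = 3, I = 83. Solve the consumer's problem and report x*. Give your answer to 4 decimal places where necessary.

x* = 0.2961

MU_x ∝ x^(-2/3), MU_y ∝ 5·y^(-2/3), so MRS = (1/5)·(y/x)^(2/3) = p_x/p_y.
Hence y/x = (5·p_x/p_y)^(1/(2/3)), i.e. raised to the 1.5 power.
With the ratio pinned down, the budget gives x* = I/(p_x + p_y·(y/x)) and y* = (y/x)·x*.
Numerically y/x = 89.442719, so x* = 83/(12 + 3·89.442719) = 0.2961.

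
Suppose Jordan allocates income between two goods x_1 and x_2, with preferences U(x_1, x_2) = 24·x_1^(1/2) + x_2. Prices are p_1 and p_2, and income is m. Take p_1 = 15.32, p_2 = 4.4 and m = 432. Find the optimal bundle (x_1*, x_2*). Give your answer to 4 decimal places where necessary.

MU_x_1 = 12/√x_1, MU_x_2 = 1. Tangency: 12/√x_1 = p_1/p_2.
Solve: √x_1 = 12·p_2/p_1, so x_1*(p_1,p_2) = (12·p_2/p_1)², and x_2* = (m − p_1·x_1*)/p_2.
Plugging in: x_1* = (12·4.4/15.32)² = 11.8782, x_2* = 56.8241.

x_1* = 11.8782, x_2* = 56.8241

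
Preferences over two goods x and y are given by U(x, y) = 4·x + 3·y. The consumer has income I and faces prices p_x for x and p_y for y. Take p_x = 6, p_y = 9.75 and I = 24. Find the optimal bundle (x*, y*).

Linear utility — the consumer picks whichever good has higher MU/price: 4/6 = 0.6667 vs 3/9.75 = 0.3077.
x gives more utility per dollar, so spend all income on x: x* = I/p_x, y* = 0.
Numerically: x* = 4, y* = 0.

x* = 4, y* = 0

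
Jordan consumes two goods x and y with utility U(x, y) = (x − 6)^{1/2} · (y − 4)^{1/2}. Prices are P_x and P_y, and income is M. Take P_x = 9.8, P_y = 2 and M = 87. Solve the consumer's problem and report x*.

x* = 7.0306

MRS = (y−4)/(x−6). Tangency with P_x/P_y gives y−4 = (P_x/P_y)·(x−6).
Substituting into the budget: x* = 6 + 0.5·(M − 6·P_x − 4·P_y)/P_x, and y* = 4 + 0.5·(…)/P_y.
Discretionary income = 87 − 6·9.8 − 4·2 = 20.2; x* = 6 + 0.5·20.2/9.8 = 7.0306.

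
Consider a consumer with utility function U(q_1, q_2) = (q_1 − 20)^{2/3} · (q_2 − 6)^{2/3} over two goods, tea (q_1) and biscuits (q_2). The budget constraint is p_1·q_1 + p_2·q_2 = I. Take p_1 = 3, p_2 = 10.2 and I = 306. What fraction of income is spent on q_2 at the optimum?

After buying the subsistence bundle (20, 6), a share 0.5 of the remaining income goes to q_1: q_1* = 20 + 0.5·(I − 20p_1 − 6p_2)/p_1.
Discretionary income = 306 − 20·3 − 6·10.2 = 184.8; q_1* = 20 + 0.5·184.8/3 = 50.8; q_2* = 6 + 0.5·184.8/10.2 = 15.0588.
Expenditure on q_2: 10.2·15.0588 = 153.6; share = 0.502.

share on q_2 = 0.502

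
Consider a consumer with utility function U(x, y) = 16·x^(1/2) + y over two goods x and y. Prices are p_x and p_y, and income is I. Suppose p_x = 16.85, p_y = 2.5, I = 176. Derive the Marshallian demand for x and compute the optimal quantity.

MU_x = 8/√x, MU_y = 1. Tangency: 8/√x = p_x/p_y.
Solve: √x = 8·p_y/p_x, so x*(p_x,p_y) = (8·p_y/p_x)², and y* = (I − p_x·x*)/p_y.
Plugging in: x* = (8·2.5/16.85)² = 1.4088.

x* = 1.4088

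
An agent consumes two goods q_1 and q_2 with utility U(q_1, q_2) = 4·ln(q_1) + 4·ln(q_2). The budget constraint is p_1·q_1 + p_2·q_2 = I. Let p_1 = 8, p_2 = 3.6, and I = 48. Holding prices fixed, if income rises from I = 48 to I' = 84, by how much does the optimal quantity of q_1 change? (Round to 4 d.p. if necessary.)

The MRS is q_2/q_1. Set MRS = p_1/p_2.
So 4·p_2·q_2 = 4·p_1·q_1; combined with the budget, a share 0.5 of income goes to q_1.
Demand: q_1*(p_1,p_2,I) = 0.5·I/p_1 and q_2* = 0.5·I/p_2.
At p_1=8, p_2=3.6, I=48: q_1* = 0.5·48/8 = 3.
At I' = 84: q_1* = 5.25. Change: 5.25 − 3 = 2.25.

Δq_1* = 2.25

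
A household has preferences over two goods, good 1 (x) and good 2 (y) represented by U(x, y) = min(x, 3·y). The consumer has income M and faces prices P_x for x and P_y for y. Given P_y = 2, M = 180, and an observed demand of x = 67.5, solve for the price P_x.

Leontief preferences: the optimum is at the kink where x/3 = y/1, i.e. y = (1/3)·x.
Budget: P_x·x + P_y·(1/3)·x = M, so (3·P_x + P_y)·x = 3·M.
Demand: x*(P_x,P_y,M) = 3·M/(3·P_x + P_y), y* = M/(3·P_x + P_y).
Set x* = 67.5 in the demand function and solve for P_x: P_x = 2.

P_x = 2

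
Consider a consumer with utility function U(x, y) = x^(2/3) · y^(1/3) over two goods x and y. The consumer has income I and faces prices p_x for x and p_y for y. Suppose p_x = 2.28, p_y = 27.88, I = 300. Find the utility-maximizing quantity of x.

x* = 87.7193

Tangency: MRS = 2·y/x = p_x/p_y.
So 2/3·p_y·y = 1/3·p_x·x; combined with the budget, a share 2/3 of income goes to x.
Demand: x*(p_x,p_y,I) = 2/3·I/p_x and y* = 1/3·I/p_y.
At p_x=2.28, p_y=27.88, I=300: x* = 2/3·300/2.28 = 87.7193.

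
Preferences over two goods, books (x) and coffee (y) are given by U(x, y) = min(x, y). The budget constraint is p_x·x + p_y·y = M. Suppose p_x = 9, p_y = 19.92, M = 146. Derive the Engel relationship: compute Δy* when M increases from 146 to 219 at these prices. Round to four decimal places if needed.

Δy* = 2.5242

With perfect complements, no substitution: consume in ratio x:y = 1:1.
Budget: p_x·x + p_y·x = M, so (p_x + p_y)·x = M.
Demand: x*(p_x,p_y,M) = M/(p_x + p_y), y* = M/(p_x + p_y).
Here 9 + 19.92 = 28.92, giving y* = 5.0484.
At M' = 219: y* = 7.5726. Change: 7.5726 − 5.0484 = 2.5242.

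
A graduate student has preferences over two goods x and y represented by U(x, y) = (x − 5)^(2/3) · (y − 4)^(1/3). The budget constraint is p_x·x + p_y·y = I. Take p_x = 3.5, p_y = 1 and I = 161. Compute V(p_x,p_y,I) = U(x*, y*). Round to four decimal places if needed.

This is Cobb-Douglas in (x−5, y−4): tangency gives 2/3·p_y·(y−4) = 1/3·p_x·(x−5).
Substituting into the budget: x* = 5 + 2/3·(I − 5·p_x − 4·p_y)/p_x, and y* = 4 + 1/3·(…)/p_y.
Discretionary income = 161 − 5·3.5 − 4·1 = 139.5; x* = 5 + 2/3·139.5/3.5 = 31.5714; y* = 4 + 1/3·139.5/1 = 50.5.
Utility at the optimum: U(31.5714, 50.5) = 32.0205.

V = 32.0205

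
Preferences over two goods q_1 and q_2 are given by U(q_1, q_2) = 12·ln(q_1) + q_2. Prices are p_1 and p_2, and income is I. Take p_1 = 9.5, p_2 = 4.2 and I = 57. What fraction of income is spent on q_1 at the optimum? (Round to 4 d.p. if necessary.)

MU_q_1 = 12/q_1, MU_q_2 = 1. Tangency: 12/q_1 = p_1/p_2.
So q_1*(p_1,p_2) = 12·p_2/p_1, independent of income; and q_2* = (I − 12·p_2)/p_2.
At the given prices: q_1* = 12·4.2/9.5 = 5.3053, and q_2* = 1.5714.
Expenditure on q_1: 9.5·5.3053 = 50.4; share = 0.8842.

share on q_1 = 0.8842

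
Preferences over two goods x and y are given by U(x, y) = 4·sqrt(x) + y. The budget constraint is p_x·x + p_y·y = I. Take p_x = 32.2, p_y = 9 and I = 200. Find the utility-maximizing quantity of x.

x* = 0.3125

Set MRS = p_x/p_y: 2·x^(−1/2) = p_x/p_y.
Solve: √x = 2·p_y/p_x, so x*(p_x,p_y) = (2·p_y/p_x)², and y* = (I − p_x·x*)/p_y.
Plugging in: x* = (2·9/32.2)² = 0.3125.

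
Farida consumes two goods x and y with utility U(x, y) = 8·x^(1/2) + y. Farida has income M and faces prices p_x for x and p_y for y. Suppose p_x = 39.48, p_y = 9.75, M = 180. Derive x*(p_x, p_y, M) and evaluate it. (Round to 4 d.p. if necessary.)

x* = 0.9758

MU_x = 4/√x, MU_y = 1. Tangency: 4/√x = p_x/p_y.
Solve: √x = 4·p_y/p_x, so x*(p_x,p_y) = (4·p_y/p_x)², and y* = (M − p_x·x*)/p_y.
Plugging in: x* = (4·9.75/39.48)² = 0.9758.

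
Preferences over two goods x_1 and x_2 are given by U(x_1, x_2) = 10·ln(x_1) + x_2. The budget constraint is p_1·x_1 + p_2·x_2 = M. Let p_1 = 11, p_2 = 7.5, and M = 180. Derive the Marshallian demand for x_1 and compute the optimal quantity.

x_1* = 6.8182

Set MRS = p_1/p_2: (10/x_1)/1 = p_1/p_2.
So x_1*(p_1,p_2) = 10·p_2/p_1, independent of income; and x_2* = (M − 10·p_2)/p_2.
At the given prices: x_1* = 10·7.5/11 = 6.8182.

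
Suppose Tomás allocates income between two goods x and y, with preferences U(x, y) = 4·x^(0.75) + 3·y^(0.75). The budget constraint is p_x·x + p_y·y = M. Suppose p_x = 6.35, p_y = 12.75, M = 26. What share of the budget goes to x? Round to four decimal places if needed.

From the CES first-order condition, (4/3)·(y/x)^(0.25) = p_x/p_y.
Solve for the ratio: y/x = [(3/4)·p_x/p_y]^(4).
With the ratio pinned down, the budget gives x* = M/(p_x + p_y·(y/x)) and y* = (y/x)·x*.
Numerically y/x = 0.019467, so x* = 26/(6.35 + 12.75·0.019467) = 3.9405 and y* = 0.019467·3.9405 = 0.0767.
Expenditure on x: 6.35·3.9405 = 25.022; share = 0.9624.

share on x = 0.9624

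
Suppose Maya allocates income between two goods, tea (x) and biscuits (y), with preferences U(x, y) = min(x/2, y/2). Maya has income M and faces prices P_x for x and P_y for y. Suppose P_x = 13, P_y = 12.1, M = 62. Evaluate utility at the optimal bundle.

With perfect complements, no substitution: consume in ratio x:y = 2:2.
Budget: P_x·x + P_y·x = M, so (2·P_x + 2·P_y)·x = 2·M.
Demand: x*(P_x,P_y,M) = 2·M/(2·P_x + 2·P_y), y* = 2·M/(2·P_x + 2·P_y).
Here 2·13 + 2·12.1 = 50.2, giving x* = 2.4701 and y* = 2.4701.
Utility at the optimum: U(2.4701, 2.4701) = 1.2351.

V = 1.2351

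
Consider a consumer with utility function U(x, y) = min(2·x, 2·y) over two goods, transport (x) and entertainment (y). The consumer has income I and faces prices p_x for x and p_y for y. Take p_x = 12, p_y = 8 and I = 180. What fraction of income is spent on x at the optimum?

share on x = 0.6

Demand: x*(p_x,p_y,I) = 2·I/(2·p_x + 2·p_y), y* = 2·I/(2·p_x + 2·p_y).
Here 2·12 + 2·8 = 40, giving x* = 9 and y* = 9.
Expenditure on x: 12·9 = 108; share = 0.6.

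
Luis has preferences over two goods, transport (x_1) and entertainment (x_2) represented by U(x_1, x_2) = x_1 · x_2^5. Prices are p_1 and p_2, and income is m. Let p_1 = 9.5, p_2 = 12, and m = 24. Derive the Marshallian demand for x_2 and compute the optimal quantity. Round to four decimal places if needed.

x_2* = 1.6667

MU_x_1/MU_x_2 = (x_2)/(5·x_1); tangency sets this equal to p_1/p_2.
Rearranging, p_2·x_2 = 5·p_1·x_1. Substituting into the budget gives p_1·x_1·(1 + 5) = m.
Demand: x_1*(p_1,p_2,m) = 1/6·m/p_1 and x_2* = 5/6·m/p_2.
At p_1=9.5, p_2=12, m=24: x_2* = 5/6·24/12 = 1.6667.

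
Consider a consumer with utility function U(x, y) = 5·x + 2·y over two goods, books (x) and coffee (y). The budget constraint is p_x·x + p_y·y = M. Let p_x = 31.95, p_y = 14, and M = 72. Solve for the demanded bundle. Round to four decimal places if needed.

Perfect substitutes: compare marginal utility per dollar. 5/p_x vs 2/p_y → 0.1565 vs 0.1429.
x gives more utility per dollar, so spend all income on x: x* = M/p_x, y* = 0.
Numerically: x* = 2.2535, y* = 0.

x* = 2.2535, y* = 0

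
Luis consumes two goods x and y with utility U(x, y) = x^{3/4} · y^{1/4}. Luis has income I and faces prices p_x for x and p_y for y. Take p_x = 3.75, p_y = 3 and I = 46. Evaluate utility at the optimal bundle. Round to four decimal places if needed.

V = 7.3915

Demand: x*(p_x,p_y,I) = 0.75·I/p_x and y* = 0.25·I/p_y.
At p_x=3.75, p_y=3, I=46: x* = 0.75·46/3.75 = 9.2, y* = 3.8333.
Utility at the optimum: U(9.2, 3.8333) = 7.3915.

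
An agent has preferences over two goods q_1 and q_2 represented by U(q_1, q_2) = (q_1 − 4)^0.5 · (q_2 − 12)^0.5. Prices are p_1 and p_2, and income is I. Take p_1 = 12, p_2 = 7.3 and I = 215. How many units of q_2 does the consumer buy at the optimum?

MRS = (q_2−12)/(q_1−4). Tangency with p_1/p_2 gives q_2−12 = (p_1/p_2)·(q_1−4).
After buying the subsistence bundle (4, 12), a share 0.5 of the remaining income goes to q_1: q_1* = 4 + 0.5·(I − 4p_1 − 12p_2)/p_1.
Discretionary income = 215 − 4·12 − 12·7.3 = 79.4; q_2* = 12 + 0.5·79.4/7.3 = 17.4384.

q_2* = 17.4384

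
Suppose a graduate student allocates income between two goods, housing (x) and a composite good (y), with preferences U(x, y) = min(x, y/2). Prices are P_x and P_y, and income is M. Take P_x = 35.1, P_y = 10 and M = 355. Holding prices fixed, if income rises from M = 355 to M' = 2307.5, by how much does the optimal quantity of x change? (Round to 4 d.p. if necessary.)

Leontief preferences: the optimum is at the kink where x/1 = y/2, i.e. y = 2·x.
Budget: P_x·x + P_y·2·x = M, so (P_x + 2·P_y)·x = M.
Demand: x*(P_x,P_y,M) = M/(P_x + 2·P_y), y* = 2·M/(P_x + 2·P_y).
Here 35.1 + 2·10 = 55.1, giving x* = 6.4428.
At M' = 2307.5: x* = 41.8784. Change: 41.8784 − 6.4428 = 35.4356.

Δx* = 35.4356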